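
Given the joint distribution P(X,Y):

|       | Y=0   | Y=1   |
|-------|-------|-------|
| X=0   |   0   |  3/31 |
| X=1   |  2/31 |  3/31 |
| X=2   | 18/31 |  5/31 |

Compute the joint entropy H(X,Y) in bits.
1.7872 bits

H(X,Y) = -Σ_{x,y} P(x,y) log₂ P(x,y). Per-cell terms -P(x,y)·log₂P(x,y):
  X=0: 0.000000, 0.326055
  X=1: 0.255109, 0.326055
  X=2: 0.455383, 0.424559
  (cells with P = 0 contribute 0)
Sum of the 6 terms: H(X,Y) = 1.7872 bits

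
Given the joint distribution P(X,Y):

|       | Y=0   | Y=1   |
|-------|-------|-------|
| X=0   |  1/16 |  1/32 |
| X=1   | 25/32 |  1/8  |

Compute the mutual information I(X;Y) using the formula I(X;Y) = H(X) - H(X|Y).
0.0146 bits

I(X;Y) = H(X) - H(X|Y)

Marginal of X (row sums):
  P(X=0) = 1/16 + 1/32 = 3/32
  P(X=1) = 25/32 + 1/8 = 29/32
H(X) = -[(3/32)·log₂(3/32) + (29/32)·log₂(29/32)]
  = 0.32015977 + 0.12870472 = 0.4488645 bits

Marginal of Y (column sums):
  P(Y=0) = 1/16 + 25/32 = 27/32
  P(Y=1) = 1/32 + 1/8 = 5/32
H(X|Y) = Σ_y P(y)·H(X|Y=y):
  Y=0: P(Y=0) = 27/32, P(X|Y=0) = (2/27, 25/27) → H(X|Y=0) = 0.38094659
  Y=1: P(Y=1) = 5/32, P(X|Y=1) = (1/5, 4/5) → H(X|Y=1) = 0.72192809
H(X|Y) = (27/32)·0.38094659 + (5/32)·0.72192809 = 0.4342249 bits

I(X;Y) = H(X) - H(X|Y) = 0.4488645 - 0.4342249 = 0.0146 bits

Cross-check via I(X;Y) = H(X) + H(Y) - H(X,Y): computing H(Y) from the column sums and H(X,Y) from the 4 cells in the same way gives H(Y) = 0.6252624 bits and H(X,Y) = 1.0594874 bits, so
I(X;Y) = 0.4488645 + 0.6252624 - 1.0594874 = 0.0146 bits ✓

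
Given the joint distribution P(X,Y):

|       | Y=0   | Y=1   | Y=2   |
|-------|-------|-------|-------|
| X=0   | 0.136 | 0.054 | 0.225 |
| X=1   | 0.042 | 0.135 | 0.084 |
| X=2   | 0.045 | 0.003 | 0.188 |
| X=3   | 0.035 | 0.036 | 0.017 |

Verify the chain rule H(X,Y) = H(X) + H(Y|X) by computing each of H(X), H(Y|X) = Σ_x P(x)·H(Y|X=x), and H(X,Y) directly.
H(X) = 1.8325 bits, H(Y|X) = 1.2744 bits, H(X,Y) = 3.1069 bits

Marginal of X (row sums):
  P(X=0) = 0.136 + 0.054 + 0.225 = 0.415
  P(X=1) = 0.042 + 0.135 + 0.084 = 0.261
  P(X=2) = 0.045 + 0.003 + 0.188 = 0.236
  P(X=3) = 0.035 + 0.036 + 0.017 = 0.088
H(X) = -[0.415·log₂(0.415) + 0.261·log₂(0.261) + 0.236·log₂(0.236) + 0.088·log₂(0.088)]
  = 0.52656 + 0.50579 + 0.49162 + 0.30856 = 1.8325 bits

H(Y|X) = Σ_x P(x)·H(Y|X=x):
  X=0: P(X=0) = 0.415, P(Y|X=0) = (136/415, 54/415, 45/83) → H(Y|X=0) = 1.38911
  X=1: P(X=1) = 0.261, P(Y|X=1) = (14/87, 15/29, 28/87) → H(Y|X=1) = 1.44246
  X=2: P(X=2) = 0.236, P(Y|X=2) = (45/236, 3/236, 47/59) → H(Y|X=2) = 0.79726
  X=3: P(X=3) = 0.088, P(Y|X=3) = (35/88, 9/22, 17/88) → H(Y|X=3) = 1.51478
H(Y|X) = 0.415·1.38911 + 0.261·1.44246 + 0.236·0.79726 + 0.088·1.51478 = 1.2744 bits

H(X,Y) = -Σ_{x,y} P(x,y) log₂ P(x,y). Per-cell terms -P(x,y)·log₂P(x,y):
  X=0: 0.39145, 0.22739, 0.48420
  X=1: 0.19209, 0.39001, 0.30017
  X=2: 0.20133, 0.02514, 0.45330
  X=3: 0.16928, 0.17265, 0.09993
Sum of the 12 terms: H(X,Y) = 3.1069 bits

Chain rule check:
  H(X) + H(Y|X) = 1.8325 + 1.2744 = 3.1069 bits
  H(X,Y) = 3.1069 bits
✓ Chain rule verified.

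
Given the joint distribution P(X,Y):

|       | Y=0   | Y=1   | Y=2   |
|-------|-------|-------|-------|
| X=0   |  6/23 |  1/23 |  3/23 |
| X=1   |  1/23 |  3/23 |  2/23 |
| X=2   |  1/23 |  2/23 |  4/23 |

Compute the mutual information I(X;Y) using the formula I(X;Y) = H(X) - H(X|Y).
0.2018 bits

I(X;Y) = H(X) - H(X|Y)

Marginal of X (row sums):
  P(X=0) = 6/23 + 1/23 + 3/23 = 10/23
  P(X=1) = 1/23 + 3/23 + 2/23 = 6/23
  P(X=2) = 1/23 + 2/23 + 4/23 = 7/23
H(X) = -[(10/23)·log₂(10/23) + (6/23)·log₂(6/23) + (7/23)·log₂(7/23)]
  = 0.52245 + 0.50572 + 0.52232 = 1.5505 bits

Marginal of Y (column sums):
  P(Y=0) = 6/23 + 1/23 + 1/23 = 8/23
  P(Y=1) = 1/23 + 3/23 + 2/23 = 6/23
  P(Y=2) = 3/23 + 2/23 + 4/23 = 9/23
H(X|Y) = Σ_y P(y)·H(X|Y=y):
  Y=0: P(Y=0) = 8/23, P(X|Y=0) = (3/4, 1/8, 1/8) → H(X|Y=0) = 1.06128
  Y=1: P(Y=1) = 6/23, P(X|Y=1) = (1/6, 1/2, 1/3) → H(X|Y=1) = 1.45915
  Y=2: P(Y=2) = 9/23, P(X|Y=2) = (1/3, 2/9, 4/9) → H(X|Y=2) = 1.53049
H(X|Y) = (8/23)·1.06128 + (6/23)·1.45915 + (9/23)·1.53049 = 1.3487 bits

I(X;Y) = H(X) - H(X|Y) = 1.5505 - 1.3487 = 0.2018 bits

Cross-check via I(X;Y) = H(X) + H(Y) - H(X,Y): computing H(Y) from the column sums and H(X,Y) from the 9 cells in the same way gives H(Y) = 1.5653 bits and H(X,Y) = 2.9140 bits, so
I(X;Y) = 1.5505 + 1.5653 - 2.9140 = 0.2018 bits ✓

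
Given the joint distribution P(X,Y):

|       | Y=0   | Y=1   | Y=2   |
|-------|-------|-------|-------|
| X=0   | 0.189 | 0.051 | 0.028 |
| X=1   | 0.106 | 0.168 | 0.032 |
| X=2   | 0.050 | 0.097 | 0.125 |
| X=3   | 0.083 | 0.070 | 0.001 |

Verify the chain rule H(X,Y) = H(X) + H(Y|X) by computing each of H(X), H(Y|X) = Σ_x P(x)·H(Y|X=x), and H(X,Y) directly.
H(X) = 1.9584 bits, H(Y|X) = 1.2878 bits, H(X,Y) = 3.2463 bits

Marginal of X (row sums):
  P(X=0) = 0.189 + 0.051 + 0.028 = 0.268
  P(X=1) = 0.106 + 0.168 + 0.032 = 0.306
  P(X=2) = 0.050 + 0.097 + 0.125 = 0.272
  P(X=3) = 0.083 + 0.070 + 0.001 = 0.154
H(X) = -[0.268·log₂(0.268) + 0.306·log₂(0.306) + 0.272·log₂(0.272) + 0.154·log₂(0.154)]
  = 0.5091 + 0.5228 + 0.5109 + 0.4156 = 1.9584 bits

H(Y|X) = Σ_x P(x)·H(Y|X=x):
  X=0: P(X=0) = 0.268, P(Y|X=0) = (189/268, 51/268, 7/67) → H(Y|X=0) = 1.1513
  X=1: P(X=1) = 0.306, P(Y|X=1) = (53/153, 28/51, 16/153) → H(Y|X=1) = 1.3454
  X=2: P(X=2) = 0.272, P(Y|X=2) = (25/136, 97/272, 125/272) → H(Y|X=2) = 1.4952
  X=3: P(X=3) = 0.154, P(Y|X=3) = (83/154, 5/11, 1/154) → H(Y|X=3) = 1.0449
H(Y|X) = 0.268·1.1513 + 0.306·1.3454 + 0.272·1.4952 + 0.154·1.0449 = 1.2878 bits

H(X,Y) = -Σ_{x,y} P(x,y) log₂ P(x,y). Per-cell terms -P(x,y)·log₂P(x,y):
  X=0: 0.4543, 0.2190, 0.1444
  X=1: 0.3432, 0.4323, 0.1589
  X=2: 0.2161, 0.3265, 0.3750
  X=3: 0.2980, 0.2686, 0.0100
Sum of the 12 terms: H(X,Y) = 3.2463 bits

Chain rule check:
  H(X) + H(Y|X) = 1.9584 + 1.2878 = 3.2462 bits
  H(X,Y) = 3.2463 bits
✓ Chain rule verified (Δ = 0.0001 is 4-dp rounding noise: each of the three values was rounded independently).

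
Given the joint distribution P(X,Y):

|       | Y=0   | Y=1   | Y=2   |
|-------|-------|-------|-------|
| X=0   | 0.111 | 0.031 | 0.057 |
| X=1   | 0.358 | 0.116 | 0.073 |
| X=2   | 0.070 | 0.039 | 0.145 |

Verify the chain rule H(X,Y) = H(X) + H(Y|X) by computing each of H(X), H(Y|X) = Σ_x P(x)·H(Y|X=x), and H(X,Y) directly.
H(X) = 1.4418 bits, H(Y|X) = 1.3229 bits, H(X,Y) = 2.7647 bits

Marginal of X (row sums):
  P(X=0) = 0.111 + 0.031 + 0.057 = 0.199
  P(X=1) = 0.358 + 0.116 + 0.073 = 0.547
  P(X=2) = 0.070 + 0.039 + 0.145 = 0.254
H(X) = -[0.199·log₂(0.199) + 0.547·log₂(0.547) + 0.254·log₂(0.254)]
  = 0.4635 + 0.4761 + 0.5022 = 1.4418 bits

H(Y|X) = Σ_x P(x)·H(Y|X=x):
  X=0: P(X=0) = 0.199, P(Y|X=0) = (111/199, 31/199, 57/199) → H(Y|X=0) = 1.4043
  X=1: P(X=1) = 0.547, P(Y|X=1) = (358/547, 116/547, 73/547) → H(Y|X=1) = 1.2625
  X=2: P(X=2) = 0.254, P(Y|X=2) = (35/127, 39/254, 145/254) → H(Y|X=2) = 1.3892
H(Y|X) = 0.199·1.4043 + 0.547·1.2625 + 0.254·1.3892 = 1.3229 bits

H(X,Y) = -Σ_{x,y} P(x,y) log₂ P(x,y). Per-cell terms -P(x,y)·log₂P(x,y):
  X=0: 0.3520, 0.1554, 0.2356
  X=1: 0.5305, 0.3605, 0.2756
  X=2: 0.2686, 0.1825, 0.4040
Sum of the 9 terms: H(X,Y) = 2.7647 bits

Chain rule check:
  H(X) + H(Y|X) = 1.4418 + 1.3229 = 2.7647 bits
  H(X,Y) = 2.7647 bits
✓ Chain rule verified.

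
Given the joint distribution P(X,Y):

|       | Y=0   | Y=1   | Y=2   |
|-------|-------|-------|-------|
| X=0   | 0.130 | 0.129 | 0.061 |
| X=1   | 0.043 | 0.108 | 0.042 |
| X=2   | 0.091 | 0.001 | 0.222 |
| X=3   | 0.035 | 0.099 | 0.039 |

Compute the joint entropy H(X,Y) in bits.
3.2328 bits

H(X,Y) = -Σ_{x,y} P(x,y) log₂ P(x,y). Per-cell terms -P(x,y)·log₂P(x,y):
  X=0: 0.38264, 0.38114, 0.24614
  X=1: 0.19520, 0.34678, 0.19209
  X=2: 0.31468, 0.00997, 0.48204
  X=3: 0.16928, 0.33031, 0.18253
Sum of the 12 terms: H(X,Y) = 3.2328 bits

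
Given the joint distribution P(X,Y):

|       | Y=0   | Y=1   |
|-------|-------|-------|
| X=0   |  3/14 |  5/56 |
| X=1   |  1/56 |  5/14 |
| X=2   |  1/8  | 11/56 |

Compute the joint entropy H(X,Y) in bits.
2.2578 bits

H(X,Y) = -Σ_{x,y} P(x,y) log₂ P(x,y). Per-cell terms -P(x,y)·log₂P(x,y):
  X=0: 0.4762, 0.3112
  X=1: 0.1037, 0.5305
  X=2: 0.3750, 0.4612
Sum of the 6 terms: H(X,Y) = 2.2578 bits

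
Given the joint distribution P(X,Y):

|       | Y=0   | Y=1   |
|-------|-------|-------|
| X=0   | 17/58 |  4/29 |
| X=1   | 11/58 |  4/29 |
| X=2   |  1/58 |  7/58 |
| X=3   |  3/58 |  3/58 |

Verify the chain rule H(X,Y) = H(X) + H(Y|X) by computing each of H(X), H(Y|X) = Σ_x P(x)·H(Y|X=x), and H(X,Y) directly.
H(X) = 1.7836 bits, H(Y|X) = 0.8899 bits, H(X,Y) = 2.6735 bits

Marginal of X (row sums):
  P(X=0) = 17/58 + 4/29 = 25/58
  P(X=1) = 11/58 + 4/29 = 19/58
  P(X=2) = 1/58 + 7/58 = 4/29
  P(X=3) = 3/58 + 3/58 = 3/29
H(X) = -[(25/58)·log₂(25/58) + (19/58)·log₂(19/58) + (4/29)·log₂(4/29) + (3/29)·log₂(3/29)]
  = 0.523330 + 0.527431 + 0.394204 + 0.338588 = 1.7836 bits

H(Y|X) = Σ_x P(x)·H(Y|X=x):
  X=0: P(X=0) = 25/58, P(Y|X=0) = (17/25, 8/25) → H(Y|X=0) = 0.904381
  X=1: P(X=1) = 19/58, P(Y|X=1) = (11/19, 8/19) → H(Y|X=1) = 0.981941
  X=2: P(X=2) = 4/29, P(Y|X=2) = (1/8, 7/8) → H(Y|X=2) = 0.543564
  X=3: P(X=3) = 3/29, P(Y|X=3) = (1/2, 1/2) → H(Y|X=3) = 1.000000
H(Y|X) = (25/58)·0.904381 + (19/58)·0.981941 + (4/29)·0.543564 + (3/29)·1.000000 = 0.8899 bits

H(X,Y) = -Σ_{x,y} P(x,y) log₂ P(x,y). Per-cell terms -P(x,y)·log₂P(x,y):
  X=0: 0.518945, 0.394204
  X=1: 0.454897, 0.394204
  X=2: 0.101000, 0.368179
  X=3: 0.221018, 0.221018
Sum of the 8 terms: H(X,Y) = 2.6735 bits

Chain rule check:
  H(X) + H(Y|X) = 1.7836 + 0.8899 = 2.6735 bits
  H(X,Y) = 2.6735 bits
✓ Chain rule verified.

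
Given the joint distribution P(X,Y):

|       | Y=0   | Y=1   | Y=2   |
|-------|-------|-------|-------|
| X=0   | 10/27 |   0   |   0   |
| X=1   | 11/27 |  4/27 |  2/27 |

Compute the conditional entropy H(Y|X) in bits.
0.7938 bits

H(Y|X) = H(X,Y) - H(X)

H(X,Y) = -Σ_{x,y} P(x,y) log₂ P(x,y). Per-cell terms -P(x,y)·log₂P(x,y):
  X=0: 0.53073, 0.00000, 0.00000
  X=1: 0.52778, 0.40813, 0.27814
  (cells with P = 0 contribute 0)
Sum of the 6 terms: H(X,Y) = 1.7448 bits

Marginal of X (row sums):
  P(X=0) = 10/27 + 0 + 0 = 10/27
  P(X=1) = 11/27 + 4/27 + 2/27 = 17/27
H(X) = -[(10/27)·log₂(10/27) + (17/27)·log₂(17/27)]
  = 0.53073 + 0.42023 = 0.9510 bits

H(Y|X) = H(X,Y) - H(X) = 1.7448 - 0.9510 = 0.7938 bits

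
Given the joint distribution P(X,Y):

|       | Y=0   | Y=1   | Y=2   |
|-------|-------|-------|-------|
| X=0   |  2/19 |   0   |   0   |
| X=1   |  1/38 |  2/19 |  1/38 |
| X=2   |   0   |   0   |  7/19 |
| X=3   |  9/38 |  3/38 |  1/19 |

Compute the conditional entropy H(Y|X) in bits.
0.6718 bits

H(Y|X) = H(X,Y) - H(X)

H(X,Y) = -Σ_{x,y} P(x,y) log₂ P(x,y). Per-cell terms -P(x,y)·log₂P(x,y):
  X=0: 0.34189, 0.00000, 0.00000
  X=1: 0.13810, 0.34189, 0.13810
  X=2: 0.00000, 0.00000, 0.53074
  X=3: 0.49216, 0.28918, 0.22358
  (cells with P = 0 contribute 0)
Sum of the 12 terms: H(X,Y) = 2.4956 bits

Marginal of X (row sums):
  P(X=0) = 2/19 + 0 + 0 = 2/19
  P(X=1) = 1/38 + 2/19 + 1/38 = 3/19
  P(X=2) = 0 + 0 + 7/19 = 7/19
  P(X=3) = 9/38 + 3/38 + 1/19 = 7/19
H(X) = -[(2/19)·log₂(2/19) + (3/19)·log₂(3/19) + (7/19)·log₂(7/19) + (7/19)·log₂(7/19)]
  = 0.34189 + 0.42047 + 0.53074 + 0.53074 = 1.8238 bits

H(Y|X) = H(X,Y) - H(X) = 2.4956 - 1.8238 = 0.6718 bits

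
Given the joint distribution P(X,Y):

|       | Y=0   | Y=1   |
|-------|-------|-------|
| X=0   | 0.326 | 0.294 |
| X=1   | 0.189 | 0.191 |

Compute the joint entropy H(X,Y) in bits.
1.9568 bits

H(X,Y) = -Σ_{x,y} P(x,y) log₂ P(x,y). Per-cell terms -P(x,y)·log₂P(x,y):
  X=0: 0.527160, 0.519237
  X=1: 0.454269, 0.456176
Sum of the 4 terms: H(X,Y) = 1.9568 bits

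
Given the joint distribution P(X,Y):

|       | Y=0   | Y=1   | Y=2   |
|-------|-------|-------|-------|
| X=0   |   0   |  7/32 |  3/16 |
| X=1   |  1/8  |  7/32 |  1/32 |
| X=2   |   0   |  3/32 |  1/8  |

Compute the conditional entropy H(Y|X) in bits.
1.1003 bits

H(Y|X) = H(X,Y) - H(X)

H(X,Y) = -Σ_{x,y} P(x,y) log₂ P(x,y). Per-cell terms -P(x,y)·log₂P(x,y):
  X=0: 0.00000, 0.47964, 0.45282
  X=1: 0.37500, 0.47964, 0.15625
  X=2: 0.00000, 0.32016, 0.37500
  (cells with P = 0 contribute 0)
Sum of the 9 terms: H(X,Y) = 2.6385 bits

Marginal of X (row sums):
  P(X=0) = 0 + 7/32 + 3/16 = 13/32
  P(X=1) = 1/8 + 7/32 + 1/32 = 3/8
  P(X=2) = 0 + 3/32 + 1/8 = 7/32
H(X) = -[(13/32)·log₂(13/32) + (3/8)·log₂(3/8) + (7/32)·log₂(7/32)]
  = 0.52795 + 0.53064 + 0.47964 = 1.5382 bits

H(Y|X) = H(X,Y) - H(X) = 2.6385 - 1.5382 = 1.1003 bits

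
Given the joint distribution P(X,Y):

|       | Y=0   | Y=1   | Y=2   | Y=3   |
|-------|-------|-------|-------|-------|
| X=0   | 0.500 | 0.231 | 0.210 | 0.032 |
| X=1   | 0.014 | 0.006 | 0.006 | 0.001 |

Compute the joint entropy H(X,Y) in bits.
1.8048 bits

H(X,Y) = -Σ_{x,y} P(x,y) log₂ P(x,y). Per-cell terms -P(x,y)·log₂P(x,y):
  X=0: 0.5000, 0.4883, 0.4728, 0.1589
  X=1: 0.0862, 0.0443, 0.0443, 0.0100
Sum of the 8 terms: H(X,Y) = 1.8048 bits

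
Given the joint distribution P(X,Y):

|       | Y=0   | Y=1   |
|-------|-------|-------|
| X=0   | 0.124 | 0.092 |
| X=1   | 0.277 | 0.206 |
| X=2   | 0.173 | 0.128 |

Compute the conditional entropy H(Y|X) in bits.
0.9841 bits

H(Y|X) = H(X,Y) - H(X)

H(X,Y) = -Σ_{x,y} P(x,y) log₂ P(x,y). Per-cell terms -P(x,y)·log₂P(x,y):
  X=0: 0.373437, 0.316684
  X=1: 0.513016, 0.469532
  X=2: 0.437890, 0.379620
Sum of the 6 terms: H(X,Y) = 2.49018 bits

Marginal of X (row sums):
  P(X=0) = 0.124 + 0.092 = 0.216
  P(X=1) = 0.277 + 0.206 = 0.483
  P(X=2) = 0.173 + 0.128 = 0.301
H(X) = -[0.216·log₂(0.216) + 0.483·log₂(0.483) + 0.301·log₂(0.301)]
  = 0.477554 + 0.507104 + 0.521382 = 1.50604 bits

H(Y|X) = H(X,Y) - H(X) = 2.49018 - 1.50604 = 0.9841 bits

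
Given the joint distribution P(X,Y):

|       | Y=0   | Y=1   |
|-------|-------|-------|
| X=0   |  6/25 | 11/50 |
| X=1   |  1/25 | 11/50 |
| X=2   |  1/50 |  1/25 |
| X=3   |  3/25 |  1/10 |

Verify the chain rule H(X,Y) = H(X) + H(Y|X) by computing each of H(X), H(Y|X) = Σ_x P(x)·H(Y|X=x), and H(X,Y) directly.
H(X) = 1.7447 bits, H(Y|X) = 0.8942 bits, H(X,Y) = 2.6389 bits

Marginal of X (row sums):
  P(X=0) = 6/25 + 11/50 = 23/50
  P(X=1) = 1/25 + 11/50 = 13/50
  P(X=2) = 1/50 + 1/25 = 3/50
  P(X=3) = 3/25 + 1/10 = 11/50
H(X) = -[(23/50)·log₂(23/50) + (13/50)·log₂(13/50) + (3/50)·log₂(3/50) + (11/50)·log₂(11/50)]
  = 0.51534 + 0.50529 + 0.24353 + 0.48057 = 1.7447 bits

H(Y|X) = Σ_x P(x)·H(Y|X=x):
  X=0: P(X=0) = 23/50, P(Y|X=0) = (12/23, 11/23) → H(Y|X=0) = 0.99864
  X=1: P(X=1) = 13/50, P(Y|X=1) = (2/13, 11/13) → H(Y|X=1) = 0.61938
  X=2: P(X=2) = 3/50, P(Y|X=2) = (1/3, 2/3) → H(Y|X=2) = 0.91830
  X=3: P(X=3) = 11/50, P(Y|X=3) = (6/11, 5/11) → H(Y|X=3) = 0.99403
H(Y|X) = (23/50)·0.99864 + (13/50)·0.61938 + (3/50)·0.91830 + (11/50)·0.99403 = 0.8942 bits

H(X,Y) = -Σ_{x,y} P(x,y) log₂ P(x,y). Per-cell terms -P(x,y)·log₂P(x,y):
  X=0: 0.49413, 0.48057
  X=1: 0.18575, 0.48057
  X=2: 0.11288, 0.18575
  X=3: 0.36707, 0.33219
Sum of the 8 terms: H(X,Y) = 2.6389 bits

Chain rule check:
  H(X) + H(Y|X) = 1.7447 + 0.8942 = 2.6389 bits
  H(X,Y) = 2.6389 bits
✓ Chain rule verified.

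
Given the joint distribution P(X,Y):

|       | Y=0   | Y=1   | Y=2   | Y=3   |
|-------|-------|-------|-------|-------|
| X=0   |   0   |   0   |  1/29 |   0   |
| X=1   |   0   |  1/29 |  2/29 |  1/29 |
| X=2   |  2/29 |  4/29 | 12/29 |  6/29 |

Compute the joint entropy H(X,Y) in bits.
2.4259 bits

H(X,Y) = -Σ_{x,y} P(x,y) log₂ P(x,y). Per-cell terms -P(x,y)·log₂P(x,y):
  X=0: 0.000000, 0.000000, 0.167517, 0.000000
  X=1: 0.000000, 0.167517, 0.266068, 0.167517
  X=2: 0.266068, 0.394204, 0.526766, 0.470280
  (cells with P = 0 contribute 0)
Sum of the 12 terms: H(X,Y) = 2.4259 bits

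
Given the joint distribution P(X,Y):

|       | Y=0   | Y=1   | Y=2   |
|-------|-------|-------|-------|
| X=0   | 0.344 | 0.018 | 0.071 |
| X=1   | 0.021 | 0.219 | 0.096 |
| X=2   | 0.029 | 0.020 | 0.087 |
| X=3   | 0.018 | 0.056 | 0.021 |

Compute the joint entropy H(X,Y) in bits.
2.8480 bits

H(X,Y) = -Σ_{x,y} P(x,y) log₂ P(x,y). Per-cell terms -P(x,y)·log₂P(x,y):
  X=0: 0.52959, 0.10433, 0.27094
  X=1: 0.11704, 0.47983, 0.32456
  X=2: 0.14813, 0.11288, 0.30649
  X=3: 0.10433, 0.23287, 0.11704
Sum of the 12 terms: H(X,Y) = 2.8480 bits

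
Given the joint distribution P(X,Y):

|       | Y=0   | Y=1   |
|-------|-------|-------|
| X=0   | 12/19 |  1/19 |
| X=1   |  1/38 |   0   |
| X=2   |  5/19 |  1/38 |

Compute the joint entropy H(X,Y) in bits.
1.4253 bits

H(X,Y) = -Σ_{x,y} P(x,y) log₂ P(x,y). Per-cell terms -P(x,y)·log₂P(x,y):
  X=0: 0.4187, 0.2236
  X=1: 0.1381, 0.0000
  X=2: 0.5068, 0.1381
  (cells with P = 0 contribute 0)
Sum of the 6 terms: H(X,Y) = 1.4253 bits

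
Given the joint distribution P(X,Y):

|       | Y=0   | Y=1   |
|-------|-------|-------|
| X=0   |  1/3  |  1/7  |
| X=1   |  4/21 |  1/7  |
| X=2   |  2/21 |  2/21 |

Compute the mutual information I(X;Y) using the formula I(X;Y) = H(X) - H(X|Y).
0.0202 bits

I(X;Y) = H(X) - H(X|Y)

Marginal of X (row sums):
  P(X=0) = 1/3 + 1/7 = 10/21
  P(X=1) = 4/21 + 1/7 = 1/3
  P(X=2) = 2/21 + 2/21 = 4/21
H(X) = -[(10/21)·log₂(10/21) + (1/3)·log₂(1/3) + (4/21)·log₂(4/21)]
  = 0.50971 + 0.52832 + 0.45568 = 1.49371 bits

Marginal of Y (column sums):
  P(Y=0) = 1/3 + 4/21 + 2/21 = 13/21
  P(Y=1) = 1/7 + 1/7 + 2/21 = 8/21
H(X|Y) = Σ_y P(y)·H(X|Y=y):
  Y=0: P(Y=0) = 13/21, P(X|Y=0) = (7/13, 4/13, 2/13) → H(X|Y=0) = 1.41956
  Y=1: P(Y=1) = 8/21, P(X|Y=1) = (3/8, 3/8, 1/4) → H(X|Y=1) = 1.56128
H(X|Y) = (13/21)·1.41956 + (8/21)·1.56128 = 1.47355 bits

I(X;Y) = H(X) - H(X|Y) = 1.49371 - 1.47355 = 0.0202 bits

Cross-check via I(X;Y) = H(X) + H(Y) - H(X,Y): computing H(Y) from the column sums and H(X,Y) from the 6 cells in the same way gives H(Y) = 0.95871 bits and H(X,Y) = 2.43226 bits, so
I(X;Y) = 1.49371 + 0.95871 - 2.43226 = 0.0202 bits ✓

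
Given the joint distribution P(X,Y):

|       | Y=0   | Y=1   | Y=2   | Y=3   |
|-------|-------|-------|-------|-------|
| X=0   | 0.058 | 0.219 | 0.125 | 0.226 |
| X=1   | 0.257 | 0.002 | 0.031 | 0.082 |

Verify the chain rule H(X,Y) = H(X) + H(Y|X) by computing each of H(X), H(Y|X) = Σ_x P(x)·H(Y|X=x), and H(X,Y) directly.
H(X) = 0.9522 bits, H(Y|X) = 1.5987 bits, H(X,Y) = 2.5509 bits

Marginal of X (row sums):
  P(X=0) = 0.058 + 0.219 + 0.125 + 0.226 = 0.628
  P(X=1) = 0.257 + 0.002 + 0.031 + 0.082 = 0.372
H(X) = -[0.628·log₂(0.628) + 0.372·log₂(0.372)]
  = 0.42149 + 0.53070 = 0.9522 bits

H(Y|X) = Σ_x P(x)·H(Y|X=x):
  X=0: P(X=0) = 0.628, P(Y|X=0) = (29/314, 219/628, 125/628, 113/314) → H(Y|X=0) = 1.84156
  X=1: P(X=1) = 0.372, P(Y|X=1) = (257/372, 1/186, 1/12, 41/186) → H(Y|X=1) = 1.18877
H(Y|X) = 0.628·1.84156 + 0.372·1.18877 = 1.5987 bits

H(X,Y) = -Σ_{x,y} P(x,y) log₂ P(x,y). Per-cell terms -P(x,y)·log₂P(x,y):
  X=0: 0.23825, 0.47983, 0.37500, 0.48491
  X=1: 0.50376, 0.01793, 0.15536, 0.29588
Sum of the 8 terms: H(X,Y) = 2.5509 bits

Chain rule check:
  H(X) + H(Y|X) = 0.9522 + 1.5987 = 2.5509 bits
  H(X,Y) = 2.5509 bits
✓ Chain rule verified.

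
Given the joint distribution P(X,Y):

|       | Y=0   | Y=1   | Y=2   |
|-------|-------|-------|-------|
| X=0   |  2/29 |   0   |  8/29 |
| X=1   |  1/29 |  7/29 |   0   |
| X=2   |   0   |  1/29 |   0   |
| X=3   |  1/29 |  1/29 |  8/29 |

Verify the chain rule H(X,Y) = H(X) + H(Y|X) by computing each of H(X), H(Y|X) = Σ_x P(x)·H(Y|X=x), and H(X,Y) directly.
H(X) = 1.7394 bits, H(Y|X) = 0.7168 bits, H(X,Y) = 2.4562 bits

Marginal of X (row sums):
  P(X=0) = 2/29 + 0 + 8/29 = 10/29
  P(X=1) = 1/29 + 7/29 + 0 = 8/29
  P(X=2) = 0 + 1/29 + 0 = 1/29
  P(X=3) = 1/29 + 1/29 + 8/29 = 10/29
H(X) = -[(10/29)·log₂(10/29) + (8/29)·log₂(8/29) + (1/29)·log₂(1/29) + (10/29)·log₂(10/29)]
  = 0.52967 + 0.51255 + 0.16752 + 0.52967 = 1.7394 bits

H(Y|X) = Σ_x P(x)·H(Y|X=x):
  X=0: P(X=0) = 10/29, P(Y|X=0) = (1/5, 0, 4/5) → H(Y|X=0) = 0.72193
  X=1: P(X=1) = 8/29, P(Y|X=1) = (1/8, 7/8, 0) → H(Y|X=1) = 0.54356
  X=2: P(X=2) = 1/29, P(Y|X=2) = (0, 1, 0) → H(Y|X=2) = 0.00000
  X=3: P(X=3) = 10/29, P(Y|X=3) = (1/10, 1/10, 4/5) → H(Y|X=3) = 0.92193
H(Y|X) = (10/29)·0.72193 + (8/29)·0.54356 + (1/29)·0.00000 + (10/29)·0.92193 = 0.7168 bits

H(X,Y) = -Σ_{x,y} P(x,y) log₂ P(x,y). Per-cell terms -P(x,y)·log₂P(x,y):
  X=0: 0.26607, 0.00000, 0.51255
  X=1: 0.16752, 0.49498, 0.00000
  X=2: 0.00000, 0.16752, 0.00000
  X=3: 0.16752, 0.16752, 0.51255
  (cells with P = 0 contribute 0)
Sum of the 12 terms: H(X,Y) = 2.4562 bits

Chain rule check:
  H(X) + H(Y|X) = 1.7394 + 0.7168 = 2.4562 bits
  H(X,Y) = 2.4562 bits
✓ Chain rule verified.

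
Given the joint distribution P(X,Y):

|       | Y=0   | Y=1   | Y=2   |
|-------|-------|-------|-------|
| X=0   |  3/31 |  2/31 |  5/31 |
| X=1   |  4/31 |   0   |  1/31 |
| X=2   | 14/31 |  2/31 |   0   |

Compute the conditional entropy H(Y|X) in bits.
0.8762 bits

H(Y|X) = H(X,Y) - H(X)

H(X,Y) = -Σ_{x,y} P(x,y) log₂ P(x,y). Per-cell terms -P(x,y)·log₂P(x,y):
  X=0: 0.3261, 0.2551, 0.4246
  X=1: 0.3812, 0.0000, 0.1598
  X=2: 0.5179, 0.2551, 0.0000
  (cells with P = 0 contribute 0)
Sum of the 9 terms: H(X,Y) = 2.3198 bits

Marginal of X (row sums):
  P(X=0) = 3/31 + 2/31 + 5/31 = 10/31
  P(X=1) = 4/31 + 0 + 1/31 = 5/31
  P(X=2) = 14/31 + 2/31 + 0 = 16/31
H(X) = -[(10/31)·log₂(10/31) + (5/31)·log₂(5/31) + (16/31)·log₂(16/31)]
  = 0.5265 + 0.4246 + 0.4925 = 1.4436 bits

H(Y|X) = H(X,Y) - H(X) = 2.3198 - 1.4436 = 0.8762 bits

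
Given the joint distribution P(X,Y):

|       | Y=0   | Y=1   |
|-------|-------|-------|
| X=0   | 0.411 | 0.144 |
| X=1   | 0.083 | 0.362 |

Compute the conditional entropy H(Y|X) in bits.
0.7673 bits

H(Y|X) = H(X,Y) - H(X)

H(X,Y) = -Σ_{x,y} P(x,y) log₂ P(x,y). Per-cell terms -P(x,y)·log₂P(x,y):
  X=0: 0.52723, 0.40260
  X=1: 0.29803, 0.53067
Sum of the 4 terms: H(X,Y) = 1.75853 bits

Marginal of X (row sums):
  P(X=0) = 0.411 + 0.144 = 0.555
  P(X=1) = 0.083 + 0.362 = 0.445
H(X) = -[0.555·log₂(0.555) + 0.445·log₂(0.445)]
  = 0.47144 + 0.51981 = 0.99125 bits

H(Y|X) = H(X,Y) - H(X) = 1.75853 - 0.99125 = 0.7673 bits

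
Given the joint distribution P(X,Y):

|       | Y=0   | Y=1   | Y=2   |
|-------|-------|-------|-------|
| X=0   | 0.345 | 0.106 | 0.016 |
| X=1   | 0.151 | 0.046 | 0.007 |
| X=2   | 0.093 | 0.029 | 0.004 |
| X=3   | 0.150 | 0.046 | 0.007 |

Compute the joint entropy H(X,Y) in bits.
2.7983 bits

H(X,Y) = -Σ_{x,y} P(x,y) log₂ P(x,y). Per-cell terms -P(x,y)·log₂P(x,y):
  X=0: 0.52969, 0.34321, 0.09545
  X=1: 0.41183, 0.20434, 0.05011
  X=2: 0.31868, 0.14813, 0.03186
  X=3: 0.41054, 0.20434, 0.05011
Sum of the 12 terms: H(X,Y) = 2.7983 bits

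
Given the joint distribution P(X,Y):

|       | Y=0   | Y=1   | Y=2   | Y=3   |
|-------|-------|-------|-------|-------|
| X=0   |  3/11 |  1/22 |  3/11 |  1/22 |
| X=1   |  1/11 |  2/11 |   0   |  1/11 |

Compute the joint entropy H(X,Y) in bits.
2.5040 bits

H(X,Y) = -Σ_{x,y} P(x,y) log₂ P(x,y). Per-cell terms -P(x,y)·log₂P(x,y):
  X=0: 0.5112, 0.2027, 0.5112, 0.2027
  X=1: 0.3145, 0.4472, 0.0000, 0.3145
  (cells with P = 0 contribute 0)
Sum of the 8 terms: H(X,Y) = 2.5040 bits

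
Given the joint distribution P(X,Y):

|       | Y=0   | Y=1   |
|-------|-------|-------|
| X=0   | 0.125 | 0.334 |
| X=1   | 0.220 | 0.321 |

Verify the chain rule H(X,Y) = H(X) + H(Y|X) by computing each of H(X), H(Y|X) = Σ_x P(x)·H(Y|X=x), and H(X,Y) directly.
H(X) = 0.9951 bits, H(Y|X) = 0.9151 bits, H(X,Y) = 1.9102 bits

Marginal of X (row sums):
  P(X=0) = 0.125 + 0.334 = 0.459
  P(X=1) = 0.220 + 0.321 = 0.541
H(X) = -[0.459·log₂(0.459) + 0.541·log₂(0.541)]
  = 0.515656 + 0.479488 = 0.9951 bits

H(Y|X) = Σ_x P(x)·H(Y|X=x):
  X=0: P(X=0) = 0.459, P(Y|X=0) = (125/459, 334/459) → H(Y|X=0) = 0.844790
  X=1: P(X=1) = 0.541, P(Y|X=1) = (220/541, 321/541) → H(Y|X=1) = 0.974710
H(Y|X) = 0.459·0.844790 + 0.541·0.974710 = 0.9151 bits

H(X,Y) = -Σ_{x,y} P(x,y) log₂ P(x,y). Per-cell terms -P(x,y)·log₂P(x,y):
  X=0: 0.375000, 0.528415
  X=1: 0.480573, 0.526233
Sum of the 4 terms: H(X,Y) = 1.9102 bits

Chain rule check:
  H(X) + H(Y|X) = 0.9951 + 0.9151 = 1.9102 bits
  H(X,Y) = 1.9102 bits
✓ Chain rule verified.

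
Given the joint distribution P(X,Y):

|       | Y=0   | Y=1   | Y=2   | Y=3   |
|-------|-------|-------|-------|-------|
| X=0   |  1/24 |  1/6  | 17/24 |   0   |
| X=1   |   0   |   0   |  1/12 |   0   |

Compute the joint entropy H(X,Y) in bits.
1.2730 bits

H(X,Y) = -Σ_{x,y} P(x,y) log₂ P(x,y). Per-cell terms -P(x,y)·log₂P(x,y):
  X=0: 0.19104, 0.43083, 0.35240, 0.00000
  X=1: 0.00000, 0.00000, 0.29875, 0.00000
  (cells with P = 0 contribute 0)
Sum of the 8 terms: H(X,Y) = 1.2730 bits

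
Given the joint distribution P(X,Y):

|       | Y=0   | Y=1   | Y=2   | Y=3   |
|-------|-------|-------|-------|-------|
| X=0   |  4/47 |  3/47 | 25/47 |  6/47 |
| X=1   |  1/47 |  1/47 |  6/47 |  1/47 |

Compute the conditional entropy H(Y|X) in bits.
1.4485 bits

H(Y|X) = H(X,Y) - H(X)

H(X,Y) = -Σ_{x,y} P(x,y) log₂ P(x,y). Per-cell terms -P(x,y)·log₂P(x,y):
  X=0: 0.30252, 0.25338, 0.48443, 0.37910
  X=1: 0.11818, 0.11818, 0.37910, 0.11818
Sum of the 8 terms: H(X,Y) = 2.1531 bits

Marginal of X (row sums):
  P(X=0) = 4/47 + 3/47 + 25/47 + 6/47 = 38/47
  P(X=1) = 1/47 + 1/47 + 6/47 + 1/47 = 9/47
H(X) = -[(38/47)·log₂(38/47) + (9/47)·log₂(9/47)]
  = 0.24794 + 0.45664 = 0.7046 bits

H(Y|X) = H(X,Y) - H(X) = 2.1531 - 0.7046 = 1.4485 bits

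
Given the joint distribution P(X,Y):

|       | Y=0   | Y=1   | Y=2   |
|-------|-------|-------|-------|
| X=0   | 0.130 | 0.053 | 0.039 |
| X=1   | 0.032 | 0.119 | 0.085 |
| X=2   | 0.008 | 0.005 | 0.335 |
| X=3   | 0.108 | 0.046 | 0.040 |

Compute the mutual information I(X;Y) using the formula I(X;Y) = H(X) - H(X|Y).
0.4834 bits

I(X;Y) = H(X) - H(X|Y)

Marginal of X (row sums):
  P(X=0) = 0.130 + 0.053 + 0.039 = 0.222
  P(X=1) = 0.032 + 0.119 + 0.085 = 0.236
  P(X=2) = 0.008 + 0.005 + 0.335 = 0.348
  P(X=3) = 0.108 + 0.046 + 0.040 = 0.194
H(X) = -[0.222·log₂(0.222) + 0.236·log₂(0.236) + 0.348·log₂(0.348) + 0.194·log₂(0.194)]
  = 0.48204 + 0.49162 + 0.52995 + 0.45898 = 1.9626 bits

Marginal of Y (column sums):
  P(Y=0) = 0.130 + 0.032 + 0.008 + 0.108 = 0.278
  P(Y=1) = 0.053 + 0.119 + 0.005 + 0.046 = 0.223
  P(Y=2) = 0.039 + 0.085 + 0.335 + 0.040 = 0.499
H(X|Y) = Σ_y P(y)·H(X|Y=y):
  Y=0: P(Y=0) = 0.278, P(X|Y=0) = (65/139, 16/139, 4/139, 54/139) → H(X|Y=0) = 1.54903
  Y=1: P(Y=1) = 0.223, P(X|Y=1) = (53/223, 119/223, 5/223, 46/223) → H(X|Y=1) = 1.56881
  Y=2: P(Y=2) = 0.499, P(X|Y=2) = (39/499, 85/499, 335/499, 40/499) → H(X|Y=2) = 1.40019
H(X|Y) = 0.278·1.54903 + 0.223·1.56881 + 0.499·1.40019 = 1.4792 bits

I(X;Y) = H(X) - H(X|Y) = 1.9626 - 1.4792 = 0.4834 bits

Cross-check via I(X;Y) = H(X) + H(Y) - H(X,Y): computing H(Y) from the column sums and H(X,Y) from the 12 cells in the same way gives H(Y) = 1.4966 bits and H(X,Y) = 2.9758 bits, so
I(X;Y) = 1.9626 + 1.4966 - 2.9758 = 0.4834 bits ✓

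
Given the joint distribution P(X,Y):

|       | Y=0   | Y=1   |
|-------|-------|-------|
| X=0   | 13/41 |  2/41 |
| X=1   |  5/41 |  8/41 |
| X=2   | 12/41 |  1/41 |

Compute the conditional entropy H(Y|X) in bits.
0.6361 bits

H(Y|X) = H(X,Y) - H(X)

H(X,Y) = -Σ_{x,y} P(x,y) log₂ P(x,y). Per-cell terms -P(x,y)·log₂P(x,y):
  X=0: 0.52543, 0.21256
  X=1: 0.37020, 0.46001
  X=2: 0.51881, 0.13067
Sum of the 6 terms: H(X,Y) = 2.2177 bits

Marginal of X (row sums):
  P(X=0) = 13/41 + 2/41 = 15/41
  P(X=1) = 5/41 + 8/41 = 13/41
  P(X=2) = 12/41 + 1/41 = 13/41
H(X) = -[(15/41)·log₂(15/41) + (13/41)·log₂(13/41) + (13/41)·log₂(13/41)]
  = 0.53073 + 0.52543 + 0.52543 = 1.5816 bits

H(Y|X) = H(X,Y) - H(X) = 2.2177 - 1.5816 = 0.6361 bits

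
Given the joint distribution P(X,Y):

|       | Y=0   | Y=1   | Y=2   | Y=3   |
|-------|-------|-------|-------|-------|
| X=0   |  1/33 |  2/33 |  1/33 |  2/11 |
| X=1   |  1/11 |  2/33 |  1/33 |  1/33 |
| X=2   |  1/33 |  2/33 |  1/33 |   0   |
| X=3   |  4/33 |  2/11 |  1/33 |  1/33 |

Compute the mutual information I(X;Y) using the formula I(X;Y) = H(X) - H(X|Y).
0.2667 bits

I(X;Y) = H(X) - H(X|Y)

Marginal of X (row sums):
  P(X=0) = 1/33 + 2/33 + 1/33 + 2/11 = 10/33
  P(X=1) = 1/11 + 2/33 + 1/33 + 1/33 = 7/33
  P(X=2) = 1/33 + 2/33 + 1/33 + 0 = 4/33
  P(X=3) = 4/33 + 2/11 + 1/33 + 1/33 = 4/11
H(X) = -[(10/33)·log₂(10/33) + (7/33)·log₂(7/33) + (4/33)·log₂(4/33) + (4/11)·log₂(4/11)]
  = 0.52196 + 0.47452 + 0.36902 + 0.53070 = 1.89620 bits

Marginal of Y (column sums):
  P(Y=0) = 1/33 + 1/11 + 1/33 + 4/33 = 3/11
  P(Y=1) = 2/33 + 2/33 + 2/33 + 2/11 = 4/11
  P(Y=2) = 1/33 + 1/33 + 1/33 + 1/33 = 4/33
  P(Y=3) = 2/11 + 1/33 + 0 + 1/33 = 8/33
H(X|Y) = Σ_y P(y)·H(X|Y=y):
  Y=0: P(Y=0) = 3/11, P(X|Y=0) = (1/9, 1/3, 1/9, 4/9) → H(X|Y=0) = 1.75272
  Y=1: P(Y=1) = 4/11, P(X|Y=1) = (1/6, 1/6, 1/6, 1/2) → H(X|Y=1) = 1.79248
  Y=2: P(Y=2) = 4/33, P(X|Y=2) = (1/4, 1/4, 1/4, 1/4) → H(X|Y=2) = 2.00000
  Y=3: P(Y=3) = 8/33, P(X|Y=3) = (3/4, 1/8, 0, 1/8) → H(X|Y=3) = 1.06128
H(X|Y) = (3/11)·1.75272 + (4/11)·1.79248 + (4/33)·2.00000 + (8/33)·1.06128 = 1.62953 bits

I(X;Y) = H(X) - H(X|Y) = 1.89620 - 1.62953 = 0.2667 bits

Cross-check via I(X;Y) = H(X) + H(Y) - H(X,Y): computing H(Y) from the column sums and H(X,Y) from the 16 cells in the same way gives H(Y) = 1.90655 bits and H(X,Y) = 3.53608 bits, so
I(X;Y) = 1.89620 + 1.90655 - 3.53608 = 0.2667 bits ✓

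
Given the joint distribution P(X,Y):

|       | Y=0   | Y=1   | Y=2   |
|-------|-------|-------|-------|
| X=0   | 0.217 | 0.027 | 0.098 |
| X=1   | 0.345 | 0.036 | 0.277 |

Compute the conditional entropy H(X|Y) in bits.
0.9136 bits

H(X|Y) = H(X,Y) - H(Y)

H(X,Y) = -Σ_{x,y} P(x,y) log₂ P(x,y). Per-cell terms -P(x,y)·log₂P(x,y):
  X=0: 0.478319, 0.140694, 0.328405
  X=1: 0.529689, 0.172651, 0.513016
Sum of the 6 terms: H(X,Y) = 2.16277 bits

Marginal of Y (column sums):
  P(Y=0) = 0.217 + 0.345 = 0.562
  P(Y=1) = 0.027 + 0.036 = 0.063
  P(Y=2) = 0.098 + 0.277 = 0.375
H(Y) = -[0.562·log₂(0.562) + 0.063·log₂(0.063) + 0.375·log₂(0.375)]
  = 0.467223 + 0.251276 + 0.530639 = 1.24914 bits

H(X|Y) = H(X,Y) - H(Y) = 2.16277 - 1.24914 = 0.9136 bits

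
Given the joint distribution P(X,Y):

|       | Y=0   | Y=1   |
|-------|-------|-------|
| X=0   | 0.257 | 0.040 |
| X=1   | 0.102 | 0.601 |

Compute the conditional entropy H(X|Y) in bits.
0.5251 bits

H(X|Y) = H(X,Y) - H(Y)

H(X,Y) = -Σ_{x,y} P(x,y) log₂ P(x,y). Per-cell terms -P(x,y)·log₂P(x,y):
  X=0: 0.503761, 0.185754
  X=1: 0.335923, 0.441472
Sum of the 4 terms: H(X,Y) = 1.46691 bits

Marginal of Y (column sums):
  P(Y=0) = 0.257 + 0.102 = 0.359
  P(Y=1) = 0.040 + 0.601 = 0.641
H(Y) = -[0.359·log₂(0.359) + 0.641·log₂(0.641)]
  = 0.530582 + 0.411268 = 0.94185 bits

H(X|Y) = H(X,Y) - H(Y) = 1.46691 - 0.94185 = 0.5251 bits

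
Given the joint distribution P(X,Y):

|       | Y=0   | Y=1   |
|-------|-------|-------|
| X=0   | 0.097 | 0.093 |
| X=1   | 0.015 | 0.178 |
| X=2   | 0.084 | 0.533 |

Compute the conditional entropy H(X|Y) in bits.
1.2494 bits

H(X|Y) = H(X,Y) - H(Y)

H(X,Y) = -Σ_{x,y} P(x,y) log₂ P(x,y). Per-cell terms -P(x,y)·log₂P(x,y):
  X=0: 0.32649, 0.31868
  X=1: 0.09088, 0.44323
  X=2: 0.30017, 0.48385
Sum of the 6 terms: H(X,Y) = 1.9633 bits

Marginal of Y (column sums):
  P(Y=0) = 0.097 + 0.015 + 0.084 = 0.196
  P(Y=1) = 0.093 + 0.178 + 0.533 = 0.804
H(Y) = -[0.196·log₂(0.196) + 0.804·log₂(0.804)]
  = 0.46081 + 0.25305 = 0.7139 bits

H(X|Y) = H(X,Y) - H(Y) = 1.9633 - 0.7139 = 1.2494 bits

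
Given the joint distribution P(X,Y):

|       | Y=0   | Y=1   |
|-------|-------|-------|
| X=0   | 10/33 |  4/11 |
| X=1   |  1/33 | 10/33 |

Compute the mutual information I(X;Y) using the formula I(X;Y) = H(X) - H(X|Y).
0.1091 bits

I(X;Y) = H(X) - H(X|Y)

Marginal of X (row sums):
  P(X=0) = 10/33 + 4/11 = 2/3
  P(X=1) = 1/33 + 10/33 = 1/3
H(X) = -[(2/3)·log₂(2/3) + (1/3)·log₂(1/3)]
  = 0.3900 + 0.5283 = 0.9183 bits

Marginal of Y (column sums):
  P(Y=0) = 10/33 + 1/33 = 1/3
  P(Y=1) = 4/11 + 10/33 = 2/3
H(X|Y) = Σ_y P(y)·H(X|Y=y):
  Y=0: P(Y=0) = 1/3, P(X|Y=0) = (10/11, 1/11) → H(X|Y=0) = 0.4395
  Y=1: P(Y=1) = 2/3, P(X|Y=1) = (6/11, 5/11) → H(X|Y=1) = 0.9940
H(X|Y) = (1/3)·0.4395 + (2/3)·0.9940 = 0.8092 bits

I(X;Y) = H(X) - H(X|Y) = 0.9183 - 0.8092 = 0.1091 bits

Cross-check via I(X;Y) = H(X) + H(Y) - H(X,Y): computing H(Y) from the column sums and H(X,Y) from the 4 cells in the same way gives H(Y) = 0.9183 bits and H(X,Y) = 1.7275 bits, so
I(X;Y) = 0.9183 + 0.9183 - 1.7275 = 0.1091 bits ✓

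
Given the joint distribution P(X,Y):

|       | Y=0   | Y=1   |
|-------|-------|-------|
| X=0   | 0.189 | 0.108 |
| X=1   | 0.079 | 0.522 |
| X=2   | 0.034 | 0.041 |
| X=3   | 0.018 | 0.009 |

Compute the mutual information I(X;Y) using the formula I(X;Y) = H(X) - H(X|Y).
0.1868 bits

I(X;Y) = H(X) - H(X|Y)

Marginal of X (row sums):
  P(X=0) = 0.189 + 0.108 = 0.297
  P(X=1) = 0.079 + 0.522 = 0.601
  P(X=2) = 0.034 + 0.041 = 0.075
  P(X=3) = 0.018 + 0.009 = 0.027
H(X) = -[0.297·log₂(0.297) + 0.601·log₂(0.601) + 0.075·log₂(0.075) + 0.027·log₂(0.027)]
  = 0.52019 + 0.44147 + 0.28027 + 0.14069 = 1.3826 bits

Marginal of Y (column sums):
  P(Y=0) = 0.189 + 0.079 + 0.034 + 0.018 = 0.320
  P(Y=1) = 0.108 + 0.522 + 0.041 + 0.009 = 0.680
H(X|Y) = Σ_y P(y)·H(X|Y=y):
  Y=0: P(Y=0) = 0.320, P(X|Y=0) = (189/320, 79/320, 17/160, 9/160) → H(X|Y=0) = 1.52413
  Y=1: P(Y=1) = 0.680, P(X|Y=1) = (27/170, 261/340, 41/680, 9/680) → H(X|Y=1) = 1.04133
H(X|Y) = 0.320·1.52413 + 0.680·1.04133 = 1.1958 bits

I(X;Y) = H(X) - H(X|Y) = 1.3826 - 1.1958 = 0.1868 bits

Cross-check via I(X;Y) = H(X) + H(Y) - H(X,Y): computing H(Y) from the column sums and H(X,Y) from the 8 cells in the same way gives H(Y) = 0.9044 bits and H(X,Y) = 2.1002 bits, so
I(X;Y) = 1.3826 + 0.9044 - 2.1002 = 0.1868 bits ✓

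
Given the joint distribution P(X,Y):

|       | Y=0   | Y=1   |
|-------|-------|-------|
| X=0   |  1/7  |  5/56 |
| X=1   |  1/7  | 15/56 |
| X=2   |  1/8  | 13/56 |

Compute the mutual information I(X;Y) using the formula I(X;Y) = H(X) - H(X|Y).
0.0373 bits

I(X;Y) = H(X) - H(X|Y)

Marginal of X (row sums):
  P(X=0) = 1/7 + 5/56 = 13/56
  P(X=1) = 1/7 + 15/56 = 23/56
  P(X=2) = 1/8 + 13/56 = 5/14
H(X) = -[(13/56)·log₂(13/56) + (23/56)·log₂(23/56) + (5/14)·log₂(5/14)]
  = 0.4891 + 0.5273 + 0.5305 = 1.5469 bits

Marginal of Y (column sums):
  P(Y=0) = 1/7 + 1/7 + 1/8 = 23/56
  P(Y=1) = 5/56 + 15/56 + 13/56 = 33/56
H(X|Y) = Σ_y P(y)·H(X|Y=y):
  Y=0: P(Y=0) = 23/56, P(X|Y=0) = (8/23, 8/23, 7/23) → H(X|Y=0) = 1.5822
  Y=1: P(Y=1) = 33/56, P(X|Y=1) = (5/33, 5/11, 13/33) → H(X|Y=1) = 1.4590
H(X|Y) = (23/56)·1.5822 + (33/56)·1.4590 = 1.5096 bits

I(X;Y) = H(X) - H(X|Y) = 1.5469 - 1.5096 = 0.0373 bits

Cross-check via I(X;Y) = H(X) + H(Y) - H(X,Y): computing H(Y) from the column sums and H(X,Y) from the 6 cells in the same way gives H(Y) = 0.9769 bits and H(X,Y) = 2.4865 bits, so
I(X;Y) = 1.5469 + 0.9769 - 2.4865 = 0.0373 bits ✓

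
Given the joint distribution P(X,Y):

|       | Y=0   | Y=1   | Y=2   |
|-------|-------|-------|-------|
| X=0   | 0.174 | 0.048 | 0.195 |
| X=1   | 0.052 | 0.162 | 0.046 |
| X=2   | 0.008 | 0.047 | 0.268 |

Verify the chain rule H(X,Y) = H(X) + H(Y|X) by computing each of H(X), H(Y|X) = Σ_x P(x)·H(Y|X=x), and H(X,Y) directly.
H(X) = 1.5581 bits, H(Y|X) = 1.1748 bits, H(X,Y) = 2.7329 bits

Marginal of X (row sums):
  P(X=0) = 0.174 + 0.048 + 0.195 = 0.417
  P(X=1) = 0.052 + 0.162 + 0.046 = 0.260
  P(X=2) = 0.008 + 0.047 + 0.268 = 0.323
H(X) = -[0.417·log₂(0.417) + 0.260·log₂(0.260) + 0.323·log₂(0.323)]
  = 0.52620 + 0.50529 + 0.52662 = 1.5581 bits

H(Y|X) = Σ_x P(x)·H(Y|X=x):
  X=0: P(X=0) = 0.417, P(Y|X=0) = (58/139, 16/139, 65/139) → H(Y|X=0) = 1.39796
  X=1: P(X=1) = 0.260, P(Y|X=1) = (1/5, 81/130, 23/130) → H(Y|X=1) = 1.33174
  X=2: P(X=2) = 0.323, P(Y|X=2) = (8/323, 47/323, 268/323) → H(Y|X=2) = 0.76023
H(Y|X) = 0.417·1.39796 + 0.260·1.33174 + 0.323·0.76023 = 1.1748 bits

H(X,Y) = -Σ_{x,y} P(x,y) log₂ P(x,y). Per-cell terms -P(x,y)·log₂P(x,y):
  X=0: 0.43897, 0.21028, 0.45990
  X=1: 0.22180, 0.42540, 0.20434
  X=2: 0.05573, 0.20733, 0.50912
Sum of the 9 terms: H(X,Y) = 2.7329 bits

Chain rule check:
  H(X) + H(Y|X) = 1.5581 + 1.1748 = 2.7329 bits
  H(X,Y) = 2.7329 bits
✓ Chain rule verified.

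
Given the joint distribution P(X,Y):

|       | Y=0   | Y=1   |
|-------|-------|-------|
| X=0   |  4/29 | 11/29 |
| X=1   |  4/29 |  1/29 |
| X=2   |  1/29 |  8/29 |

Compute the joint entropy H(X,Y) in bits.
2.1665 bits

H(X,Y) = -Σ_{x,y} P(x,y) log₂ P(x,y). Per-cell terms -P(x,y)·log₂P(x,y):
  X=0: 0.39420, 0.53048
  X=1: 0.39420, 0.16752
  X=2: 0.16752, 0.51255
Sum of the 6 terms: H(X,Y) = 2.1665 bits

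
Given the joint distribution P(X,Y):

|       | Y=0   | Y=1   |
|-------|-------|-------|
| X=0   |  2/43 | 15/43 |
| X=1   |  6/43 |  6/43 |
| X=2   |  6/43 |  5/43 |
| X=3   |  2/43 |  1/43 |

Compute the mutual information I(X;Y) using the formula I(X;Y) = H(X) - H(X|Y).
0.1482 bits

I(X;Y) = H(X) - H(X|Y)

Marginal of X (row sums):
  P(X=0) = 2/43 + 15/43 = 17/43
  P(X=1) = 6/43 + 6/43 = 12/43
  P(X=2) = 6/43 + 5/43 = 11/43
  P(X=3) = 2/43 + 1/43 = 3/43
H(X) = -[(17/43)·log₂(17/43) + (12/43)·log₂(12/43) + (11/43)·log₂(11/43) + (3/43)·log₂(3/43)]
  = 0.529294 + 0.513852 + 0.503143 + 0.267998 = 1.814287 bits

Marginal of Y (column sums):
  P(Y=0) = 2/43 + 6/43 + 6/43 + 2/43 = 16/43
  P(Y=1) = 15/43 + 6/43 + 5/43 + 1/43 = 27/43
H(X|Y) = Σ_y P(y)·H(X|Y=y):
  Y=0: P(Y=0) = 16/43, P(X|Y=0) = (1/8, 3/8, 3/8, 1/8) → H(X|Y=0) = 1.811278
  Y=1: P(Y=1) = 27/43, P(X|Y=1) = (5/9, 2/9, 5/27, 1/27) → H(X|Y=1) = 1.579970
H(X|Y) = (16/43)·1.811278 + (27/43)·1.579970 = 1.666038 bits

I(X;Y) = H(X) - H(X|Y) = 1.814287 - 1.666038 = 0.1482 bits

Cross-check via I(X;Y) = H(X) + H(Y) - H(X,Y): computing H(Y) from the column sums and H(X,Y) from the 8 cells in the same way gives H(Y) = 0.952266 bits and H(X,Y) = 2.618304 bits, so
I(X;Y) = 1.814287 + 0.952266 - 2.618304 = 0.1482 bits ✓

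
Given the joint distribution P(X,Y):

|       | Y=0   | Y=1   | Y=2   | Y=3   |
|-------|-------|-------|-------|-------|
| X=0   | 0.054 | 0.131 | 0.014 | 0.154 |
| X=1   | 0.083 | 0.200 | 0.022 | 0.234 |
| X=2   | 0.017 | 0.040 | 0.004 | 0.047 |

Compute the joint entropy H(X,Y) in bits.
3.0122 bits

H(X,Y) = -Σ_{x,y} P(x,y) log₂ P(x,y). Per-cell terms -P(x,y)·log₂P(x,y):
  X=0: 0.22739, 0.38414, 0.08622, 0.41565
  X=1: 0.29803, 0.46439, 0.12114, 0.49033
  X=2: 0.09993, 0.18575, 0.03186, 0.20733
Sum of the 12 terms: H(X,Y) = 3.0122 bits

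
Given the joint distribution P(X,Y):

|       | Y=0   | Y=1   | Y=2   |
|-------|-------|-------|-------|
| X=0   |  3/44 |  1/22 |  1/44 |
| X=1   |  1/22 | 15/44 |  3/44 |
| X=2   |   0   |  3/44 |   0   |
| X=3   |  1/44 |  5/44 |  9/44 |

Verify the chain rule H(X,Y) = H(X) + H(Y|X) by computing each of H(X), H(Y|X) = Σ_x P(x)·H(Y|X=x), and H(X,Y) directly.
H(X) = 1.7025 bits, H(Y|X) = 1.0977 bits, H(X,Y) = 2.8002 bits

Marginal of X (row sums):
  P(X=0) = 3/44 + 1/22 + 1/44 = 3/22
  P(X=1) = 1/22 + 15/44 + 3/44 = 5/11
  P(X=2) = 0 + 3/44 + 0 = 3/44
  P(X=3) = 1/44 + 5/44 + 9/44 = 15/44
H(X) = -[(3/22)·log₂(3/22) + (5/11)·log₂(5/11) + (3/44)·log₂(3/44) + (15/44)·log₂(15/44)]
  = 0.39197 + 0.51705 + 0.26417 + 0.52928 = 1.7025 bits

H(Y|X) = Σ_x P(x)·H(Y|X=x):
  X=0: P(X=0) = 3/22, P(Y|X=0) = (1/2, 1/3, 1/6) → H(Y|X=0) = 1.45915
  X=1: P(X=1) = 5/11, P(Y|X=1) = (1/10, 3/4, 3/20) → H(Y|X=1) = 1.05402
  X=2: P(X=2) = 3/44, P(Y|X=2) = (0, 1, 0) → H(Y|X=2) = 0.00000
  X=3: P(X=3) = 15/44, P(Y|X=3) = (1/15, 1/3, 3/5) → H(Y|X=3) = 1.23096
H(Y|X) = (3/22)·1.45915 + (5/11)·1.05402 + (3/44)·0.00000 + (15/44)·1.23096 = 1.0977 bits

H(X,Y) = -Σ_{x,y} P(x,y) log₂ P(x,y). Per-cell terms -P(x,y)·log₂P(x,y):
  X=0: 0.26417, 0.20270, 0.12408
  X=1: 0.20270, 0.52928, 0.26417
  X=2: 0.00000, 0.26417, 0.00000
  X=3: 0.12408, 0.35653, 0.46831
  (cells with P = 0 contribute 0)
Sum of the 12 terms: H(X,Y) = 2.8002 bits

Chain rule check:
  H(X) + H(Y|X) = 1.7025 + 1.0977 = 2.8002 bits
  H(X,Y) = 2.8002 bits
✓ Chain rule verified.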